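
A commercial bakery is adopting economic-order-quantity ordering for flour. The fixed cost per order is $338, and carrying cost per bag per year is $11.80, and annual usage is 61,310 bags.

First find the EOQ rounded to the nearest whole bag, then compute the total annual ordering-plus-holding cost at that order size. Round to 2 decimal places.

$22,114.65

2DS/H = 2·61,310·338/11.8 = 3,512,335.59
EOQ = √3,512,335.59 ≈ 1,874.12 → Q = 1,874 bags
Orders/yr = 61,310/1,874 = 32.716; ordering cost = 32.716 × $338 = $11,058.05
Average inventory = 1,874/2 = 937; holding cost = 937 × $11.8 = $11,056.60
Total = $11,058.05 + $11,056.60 = $22,114.65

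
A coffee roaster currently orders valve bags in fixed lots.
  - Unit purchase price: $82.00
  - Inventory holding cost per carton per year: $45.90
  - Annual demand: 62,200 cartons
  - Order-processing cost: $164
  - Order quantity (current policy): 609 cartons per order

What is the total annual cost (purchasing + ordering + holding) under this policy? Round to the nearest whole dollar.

Orders/yr = 62,200/609 = 102.135; ordering cost = 102.135 × $164 = $16,750.08
Average inventory = 609/2 = 304.5; holding cost = 304.5 × $45.9 = $13,976.55
Purchase cost = D·C = 62,200 × 82 = $5,100,400.00
Total = $16,750.08 + $13,976.55 + $5,100,400.00 = $5,131,126.63

$5,131,127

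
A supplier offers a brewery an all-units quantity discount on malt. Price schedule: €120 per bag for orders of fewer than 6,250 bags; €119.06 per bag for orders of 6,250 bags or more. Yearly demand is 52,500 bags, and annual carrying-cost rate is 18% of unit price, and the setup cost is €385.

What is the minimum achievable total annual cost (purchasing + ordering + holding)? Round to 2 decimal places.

€6,320,855.25

H₁ = 18%×€120 = €21.6000;  H₂ = 18%×€119.06 = €21.4308
EOQ₁ = √(2×52,500×385/21.6000) = 1,368.04  (< 6,250, feasible at tier 1)
EOQ₂ = √(2×52,500×385/21.4308) = 1,373.43  (< 6,250 → use Q = 6,250 at tier-2 price)
TC(tier 1 (EOQ₁), Q≈1,368.0) = €6,329,549.62
TC(tier 2, Q≈6,250.0) = €6,320,855.25
Minimum at tier 2: €6,320,855.25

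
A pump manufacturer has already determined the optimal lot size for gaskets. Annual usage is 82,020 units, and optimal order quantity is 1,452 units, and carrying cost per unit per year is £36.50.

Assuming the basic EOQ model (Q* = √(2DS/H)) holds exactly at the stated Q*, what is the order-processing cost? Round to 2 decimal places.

EOQ relation: Q² = 2DS/H, so rearrange for the unknown.
S = Q²H / (2D) = 1,452² × 36.5 / (2 × 82,020) = 469.1118

£469.11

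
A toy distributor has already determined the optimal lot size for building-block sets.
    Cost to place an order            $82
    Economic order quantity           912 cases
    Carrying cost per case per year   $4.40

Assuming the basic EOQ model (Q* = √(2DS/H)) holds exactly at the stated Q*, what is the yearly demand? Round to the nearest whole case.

22,315 cases per year

From Q* = √(2DS/H) ⇒ Q*² = 2DS/H.
D = Q²H / (2S) = 912² × 4.4 / (2 × 82) = 22,315.08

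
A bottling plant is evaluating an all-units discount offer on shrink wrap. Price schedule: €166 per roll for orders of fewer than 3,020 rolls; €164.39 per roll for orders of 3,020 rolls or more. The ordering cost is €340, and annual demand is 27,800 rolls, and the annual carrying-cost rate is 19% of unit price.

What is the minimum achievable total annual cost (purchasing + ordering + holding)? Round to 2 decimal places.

€4,620,335.29

H₁ = 19%×€166 = €31.5400;  H₂ = 19%×€164.39 = €31.2341
EOQ₁ = √(2×27,800×340/31.5400) = 774.19  (< 3,020, feasible at tier 1)
EOQ₂ = √(2×27,800×340/31.2341) = 777.97  (< 3,020 → use Q = 3,020 at tier-2 price)
TC(tier 1 (EOQ₁), Q≈774.2) = €4,639,217.87
TC(tier 2, Q≈3,020.0) = €4,620,335.29
Minimum at tier 2: €4,620,335.29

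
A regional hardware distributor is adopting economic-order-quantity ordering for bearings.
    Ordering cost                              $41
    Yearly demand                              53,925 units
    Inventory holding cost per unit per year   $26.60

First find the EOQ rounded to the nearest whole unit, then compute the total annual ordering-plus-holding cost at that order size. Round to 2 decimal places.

$10,845.33

Q* = √(2·D·S / H) = √(2·53,925·41 / 26.6) = √166,235.0 ≈ 407.72 → Q = 408 units
Annual ordering cost = (D/Q)·S = (53,925/408) × 41 = $5,418.93
Annual holding cost  = (Q/2)·H = (408/2) × 26.6 = $5,426.40
Total = $5,418.93 + $5,426.40 = $10,845.33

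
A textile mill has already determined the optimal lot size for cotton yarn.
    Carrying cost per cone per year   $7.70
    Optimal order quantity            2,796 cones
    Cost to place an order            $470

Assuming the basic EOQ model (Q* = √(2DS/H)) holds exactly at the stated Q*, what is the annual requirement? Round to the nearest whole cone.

EOQ relation: Q² = 2DS/H, so rearrange for the unknown.
D = Q²H / (2S) = 2,796² × 7.7 / (2 × 470) = 64,037.92

64,038 cones per year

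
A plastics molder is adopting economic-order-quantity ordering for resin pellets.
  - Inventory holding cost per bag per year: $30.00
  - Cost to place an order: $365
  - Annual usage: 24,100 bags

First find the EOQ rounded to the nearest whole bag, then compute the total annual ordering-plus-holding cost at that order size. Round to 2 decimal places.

$22,973.68

EOQ = √(2DS/H) = √(2 × 24,100 × 365 / 30)
    = √(586,433.33) ≈ 765.79 → Q = 766 bags
Annual ordering cost = (D/Q)·S = (24,100/766) × 365 = $11,483.68
Annual holding cost  = (Q/2)·H = (766/2) × 30 = $11,490.00
Total = $11,483.68 + $11,490.00 = $22,973.68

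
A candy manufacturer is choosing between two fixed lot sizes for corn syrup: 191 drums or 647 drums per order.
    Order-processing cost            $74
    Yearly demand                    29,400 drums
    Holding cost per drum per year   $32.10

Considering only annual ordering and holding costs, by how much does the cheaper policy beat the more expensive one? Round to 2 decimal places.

Annual cost at Q: ordering D·S/Q plus holding Q·H/2.
TC(191) = (29,400/191)×74 + (191/2)×32.1 = $14,456.13
TC(647) = (29,400/647)×74 + (647/2)×32.1 = $13,746.95
|ΔTC| = |$14,456.13 − $13,746.95| = $709.18

$709.18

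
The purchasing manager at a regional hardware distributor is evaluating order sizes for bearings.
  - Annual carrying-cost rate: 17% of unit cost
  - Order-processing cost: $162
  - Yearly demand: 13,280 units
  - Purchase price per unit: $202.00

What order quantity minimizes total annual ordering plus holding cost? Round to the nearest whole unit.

Carrying cost H = $202 × 17% = $34.3400/unit/yr
EOQ = √(2DS/H) = √(2 × 13,280 × 162 / 34.34)
    = √(125,297.61) ≈ 353.97

354 units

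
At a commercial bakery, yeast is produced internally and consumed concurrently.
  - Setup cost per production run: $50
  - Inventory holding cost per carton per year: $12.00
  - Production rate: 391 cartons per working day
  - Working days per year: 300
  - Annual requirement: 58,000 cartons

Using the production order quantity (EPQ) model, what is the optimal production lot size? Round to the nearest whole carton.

978 cartons

d = 58,000/300 = 193.3333 cartons/day;  effective holding cost H(1 − d/p) = 12·(1 − 193.3333/391) = 6.06650
Q* = √(2DS / H_eff) = √(2·58,000·50 / 6.06650) ≈ 977.79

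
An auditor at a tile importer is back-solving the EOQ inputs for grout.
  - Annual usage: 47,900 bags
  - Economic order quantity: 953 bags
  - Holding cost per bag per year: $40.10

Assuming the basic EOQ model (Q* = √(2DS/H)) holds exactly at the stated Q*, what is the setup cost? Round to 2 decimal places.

$380.16

Since Q* = (2DS/H)^½, squaring gives Q*²·H = 2DS.
S = Q²H / (2D) = 953² × 40.1 / (2 × 47,900) = 380.1585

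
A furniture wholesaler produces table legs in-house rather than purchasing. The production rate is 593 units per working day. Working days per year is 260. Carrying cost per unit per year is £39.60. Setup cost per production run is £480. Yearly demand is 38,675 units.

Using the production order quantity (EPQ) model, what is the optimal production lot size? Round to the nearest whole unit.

d = 38,675/260 = 148.7500 units/day;  effective holding cost H(1 − d/p) = 39.6·(1 − 148.7500/593) = 29.66661
Q* = √(2DS / H_eff) = √(2·38,675·480 / 29.66661) ≈ 1,118.71

1,119 units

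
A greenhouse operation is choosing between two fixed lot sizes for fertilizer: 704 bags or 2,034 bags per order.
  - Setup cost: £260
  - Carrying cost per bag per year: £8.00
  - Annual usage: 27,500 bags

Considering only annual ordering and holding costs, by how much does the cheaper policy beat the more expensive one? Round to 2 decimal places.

TC(Q) = (D/Q)S + (Q/2)H
TC(704) = (27,500/704)×260 + (704/2)×8 = £12,972.25
TC(2,034) = (27,500/2,034)×260 + (2,034/2)×8 = £11,651.24
Lots of 2,034 are cheaper by £1,321.01.

£1,321.01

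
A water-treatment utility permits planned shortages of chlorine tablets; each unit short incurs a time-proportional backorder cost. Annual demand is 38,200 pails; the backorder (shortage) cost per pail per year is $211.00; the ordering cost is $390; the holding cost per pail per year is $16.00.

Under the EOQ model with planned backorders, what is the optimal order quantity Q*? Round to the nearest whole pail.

Q* = √(2DS/H) · √((H + b)/b)
   = √(2 × 38,200 × 390 / 16) · √((16 + 211) / 211)
   = 1,364.643 × 1.0372 ≈ 1,415.44

1,415 pails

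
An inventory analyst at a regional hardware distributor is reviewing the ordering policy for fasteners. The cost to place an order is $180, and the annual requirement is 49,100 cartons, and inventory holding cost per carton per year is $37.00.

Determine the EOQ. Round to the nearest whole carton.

691 cartons

Q* = √(2·D·S / H) = √(2·49,100·180 / 37) = √477,729.7 ≈ 691.18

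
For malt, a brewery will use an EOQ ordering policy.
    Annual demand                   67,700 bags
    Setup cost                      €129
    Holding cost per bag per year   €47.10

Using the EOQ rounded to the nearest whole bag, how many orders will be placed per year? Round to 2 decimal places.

Optimal lot size Q* = (2 × 67,700 × €129 / €47.1)^½ ≈ 608.97 → Q = 609
Orders per year = D/Q = 67,700 / 609 = 111.166

111.17 orders per year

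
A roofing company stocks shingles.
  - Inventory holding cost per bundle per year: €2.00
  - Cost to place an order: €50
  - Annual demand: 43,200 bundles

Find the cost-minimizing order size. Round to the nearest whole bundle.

1,470 bundles

Q* = √(2·D·S / H) = √(2·43,200·50 / 2) = √2,160,000.0 ≈ 1,469.69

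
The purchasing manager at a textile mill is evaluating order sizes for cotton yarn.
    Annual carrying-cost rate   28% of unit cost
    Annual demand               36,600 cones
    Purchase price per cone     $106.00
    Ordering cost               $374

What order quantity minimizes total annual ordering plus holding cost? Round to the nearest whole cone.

960 cones

H = i·C = 0.28 × $106 = $29.6800 per cone-year
EOQ = √(2DS/H) = √(2 × 36,600 × 374 / 29.68)
    = √(922,398.92) ≈ 960.42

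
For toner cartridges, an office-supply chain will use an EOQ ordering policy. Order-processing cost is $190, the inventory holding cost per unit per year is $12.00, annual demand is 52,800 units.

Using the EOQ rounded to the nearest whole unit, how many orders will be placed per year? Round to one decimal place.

Optimal lot size Q* = (2 × 52,800 × $190 / $12)^½ ≈ 1,293.06 → Q = 1,293
Orders per year = D/Q = 52,800 / 1,293 = 40.835

40.8 orders per year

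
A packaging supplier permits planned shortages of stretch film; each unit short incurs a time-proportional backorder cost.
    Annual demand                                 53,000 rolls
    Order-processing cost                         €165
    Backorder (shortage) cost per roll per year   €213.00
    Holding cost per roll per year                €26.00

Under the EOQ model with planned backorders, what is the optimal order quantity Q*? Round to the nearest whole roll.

Basic EOQ = √(2·53,000·165/26) = 820.178
Backorder adjustment √((H+b)/b) = √((26+213)/213) = 1.0593
Q* = 820.178 × 1.0593 ≈ 868.80

869 rolls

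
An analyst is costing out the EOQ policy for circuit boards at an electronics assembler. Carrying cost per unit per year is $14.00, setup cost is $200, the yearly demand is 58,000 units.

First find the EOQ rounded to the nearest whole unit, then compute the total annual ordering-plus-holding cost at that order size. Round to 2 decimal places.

$18,022.21

2DS/H = 2·58,000·200/14 = 1,657,142.86
EOQ = √1,657,142.86 ≈ 1,287.30 → Q = 1,287 units
Orders/yr = 58,000/1,287 = 45.066; ordering cost = 45.066 × $200 = $9,013.21
Average inventory = 1,287/2 = 643.5; holding cost = 643.5 × $14 = $9,009.00
Total = $9,013.21 + $9,009.00 = $18,022.21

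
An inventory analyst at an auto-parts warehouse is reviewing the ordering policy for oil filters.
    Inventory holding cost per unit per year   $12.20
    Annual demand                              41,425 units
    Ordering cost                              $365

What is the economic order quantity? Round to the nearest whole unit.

1,574 units

Q* = √(2·D·S / H) = √(2·41,425·365 / 12.2) = √2,478,709.0 ≈ 1,574.39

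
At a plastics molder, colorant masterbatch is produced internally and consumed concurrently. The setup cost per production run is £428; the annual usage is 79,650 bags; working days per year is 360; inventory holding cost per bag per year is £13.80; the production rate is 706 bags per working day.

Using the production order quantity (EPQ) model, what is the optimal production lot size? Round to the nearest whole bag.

2,682 bags

Daily demand d = 79,650/360 = 221.250; p = 706; 1 − d/p = 0.68661
EPQ = √(2DS / (H(1 − d/p)))
    = √(2 × 79,650 × 428 / (13.8 × 0.68661)) ≈ 2,682.46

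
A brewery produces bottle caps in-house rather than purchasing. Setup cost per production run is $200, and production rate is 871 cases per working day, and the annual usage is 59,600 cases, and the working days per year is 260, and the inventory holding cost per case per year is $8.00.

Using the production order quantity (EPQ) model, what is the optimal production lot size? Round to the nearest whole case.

2,011 cases

Daily demand d = 59,600/260 = 229.231; p = 871; 1 − d/p = 0.73682
EPQ = √(2DS / (H(1 − d/p)))
    = √(2 × 59,600 × 200 / (8 × 0.73682)) ≈ 2,011.07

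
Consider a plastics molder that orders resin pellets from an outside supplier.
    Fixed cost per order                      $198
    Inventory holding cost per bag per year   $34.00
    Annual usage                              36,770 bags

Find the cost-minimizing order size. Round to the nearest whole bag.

654 bags

2DS/H = 2·36,770·198/34 = 428,262.35
EOQ = √428,262.35 ≈ 654.42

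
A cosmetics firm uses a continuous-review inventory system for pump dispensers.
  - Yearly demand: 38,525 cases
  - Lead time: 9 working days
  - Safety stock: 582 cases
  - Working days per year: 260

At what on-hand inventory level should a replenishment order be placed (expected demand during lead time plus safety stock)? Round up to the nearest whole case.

1,916 cases

Daily demand d = 38,525 / 260 = 148.173 cases/day
Demand during lead time = 148.173 × 9 = 1,333.56
Reorder point = 1,333.56 + 582 = 1,915.56 → round up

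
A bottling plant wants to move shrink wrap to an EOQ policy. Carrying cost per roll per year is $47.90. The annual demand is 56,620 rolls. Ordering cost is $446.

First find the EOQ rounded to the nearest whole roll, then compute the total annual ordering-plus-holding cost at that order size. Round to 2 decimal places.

2DS/H = 2·56,620·446/47.9 = 1,054,384.97
EOQ = √1,054,384.97 ≈ 1,026.83 → Q = 1,027 rolls
Ordering: D/Q × S = 56,620/1,027 × $446 = $24,588.63
Holding:  Q/2 × H = 1,027/2 × $47.9 = $24,596.65
Total = $24,588.63 + $24,596.65 = $49,185.28

$49,185.28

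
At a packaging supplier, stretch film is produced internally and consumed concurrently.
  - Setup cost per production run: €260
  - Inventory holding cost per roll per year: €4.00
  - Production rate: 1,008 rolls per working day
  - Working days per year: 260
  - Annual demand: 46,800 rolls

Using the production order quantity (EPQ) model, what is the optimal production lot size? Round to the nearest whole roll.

2,722 rolls

Daily demand d = 46,800/260 = 180.000; p = 1008; 1 − d/p = 0.82143
EPQ = √(2DS / (H(1 − d/p)))
    = √(2 × 46,800 × 260 / (4 × 0.82143)) ≈ 2,721.51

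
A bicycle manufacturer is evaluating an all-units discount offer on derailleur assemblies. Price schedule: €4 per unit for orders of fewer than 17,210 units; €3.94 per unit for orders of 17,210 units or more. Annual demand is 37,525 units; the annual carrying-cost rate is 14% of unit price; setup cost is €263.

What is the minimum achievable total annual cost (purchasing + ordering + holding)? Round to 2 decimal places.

H₁ = 14%×€4 = €0.5600;  H₂ = 14%×€3.94 = €0.5516
EOQ₁ = √(2×37,525×263/0.5600) = 5,936.89  (< 17,210, feasible at tier 1)
EOQ₂ = √(2×37,525×263/0.5516) = 5,981.93  (< 17,210 → use Q = 17,210 at tier-2 price)
TC(tier 1 (EOQ₁), Q≈5,936.9) = €153,424.66
TC(tier 2, Q≈17,210.0) = €153,168.47
Minimum at tier 2: €153,168.47

€153,168.47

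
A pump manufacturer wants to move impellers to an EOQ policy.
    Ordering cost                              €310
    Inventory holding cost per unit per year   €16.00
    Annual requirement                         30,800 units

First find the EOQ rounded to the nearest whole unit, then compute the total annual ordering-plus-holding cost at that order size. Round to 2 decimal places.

Optimal lot size Q* = (2 × 30,800 × €310 / €16)^½ ≈ 1,092.47 → Q = 1,092 units
Orders/yr = 30,800/1,092 = 28.205; ordering cost = 28.205 × €310 = €8,743.59
Average inventory = 1,092/2 = 546; holding cost = 546 × €16 = €8,736.00
Total = €8,743.59 + €8,736.00 = €17,479.59

€17,479.59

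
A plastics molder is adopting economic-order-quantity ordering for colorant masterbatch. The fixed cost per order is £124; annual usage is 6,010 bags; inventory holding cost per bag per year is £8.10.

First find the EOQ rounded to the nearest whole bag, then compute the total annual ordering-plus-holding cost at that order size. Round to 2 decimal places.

EOQ = √(2DS/H) = √(2 × 6,010 × 124 / 8.1)
    = √(184,009.88) ≈ 428.96 → Q = 429 bags
Ordering: D/Q × S = 6,010/429 × £124 = £1,737.16
Holding:  Q/2 × H = 429/2 × £8.1 = £1,737.45
Total = £1,737.16 + £1,737.45 = £3,474.61

£3,474.61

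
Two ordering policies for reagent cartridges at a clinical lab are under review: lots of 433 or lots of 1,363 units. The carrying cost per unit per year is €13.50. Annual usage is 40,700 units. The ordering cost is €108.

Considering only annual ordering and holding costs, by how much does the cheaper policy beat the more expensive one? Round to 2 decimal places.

TC(Q) = (D/Q)S + (Q/2)H
TC(433) = (40,700/433)×108 + (433/2)×13.5 = €13,074.25
TC(1,363) = (40,700/1,363)×108 + (1,363/2)×13.5 = €12,425.19
Cheaper: Q = 1,363.  Difference = €649.06

€649.06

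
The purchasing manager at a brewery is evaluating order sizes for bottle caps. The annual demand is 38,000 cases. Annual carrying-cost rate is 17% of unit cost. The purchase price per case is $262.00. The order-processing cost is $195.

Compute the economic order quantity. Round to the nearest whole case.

Holding cost per case per year: H = 17% × $262 = $44.5400
Optimal lot size Q* = (2 × 38,000 × $195 / $44.54)^½ ≈ 576.83

577 cases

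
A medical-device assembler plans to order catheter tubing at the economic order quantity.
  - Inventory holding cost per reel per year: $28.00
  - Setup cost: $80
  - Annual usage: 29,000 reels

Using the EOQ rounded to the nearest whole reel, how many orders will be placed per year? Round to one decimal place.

71.3 orders per year

Optimal lot size Q* = (2 × 29,000 × $80 / $28)^½ ≈ 407.08 → Q = 407
N = D/Q = 29,000/407 ≈ 71.253 orders/yr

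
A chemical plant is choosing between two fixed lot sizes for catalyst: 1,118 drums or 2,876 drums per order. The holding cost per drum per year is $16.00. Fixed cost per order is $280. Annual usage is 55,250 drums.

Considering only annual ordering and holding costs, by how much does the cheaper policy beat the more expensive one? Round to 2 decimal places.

TC(Q) = (D/Q)S + (Q/2)H
TC(1,118) = (55,250/1,118)×280 + (1,118/2)×16 = $22,781.21
TC(2,876) = (55,250/2,876)×280 + (2,876/2)×16 = $28,387.00
Cheaper: Q = 1,118.  Difference = $5,605.79

$5,605.79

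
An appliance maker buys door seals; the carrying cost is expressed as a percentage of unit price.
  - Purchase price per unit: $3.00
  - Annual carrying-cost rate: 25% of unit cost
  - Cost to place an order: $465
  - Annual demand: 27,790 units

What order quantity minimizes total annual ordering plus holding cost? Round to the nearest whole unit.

5,870 units

Holding cost per unit per year: H = 25% × $3 = $0.7500
Optimal lot size Q* = (2 × 27,790 × $465 / $0.75)^½ ≈ 5,870.23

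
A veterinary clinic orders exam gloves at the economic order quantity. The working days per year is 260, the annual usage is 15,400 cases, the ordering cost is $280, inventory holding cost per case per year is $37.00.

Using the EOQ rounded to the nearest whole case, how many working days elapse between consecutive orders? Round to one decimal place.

8.2 days

Q* = √(2·D·S / H) = √(2·15,400·280 / 37) = √233,081.1 ≈ 482.78 → Q = 483 cases
T = Q/D × 260 days = 483/15,400 × 260 = 8.155 days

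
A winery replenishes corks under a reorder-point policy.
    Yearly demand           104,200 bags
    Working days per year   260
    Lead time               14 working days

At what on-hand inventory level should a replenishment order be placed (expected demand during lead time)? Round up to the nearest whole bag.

5,611 bags

Daily demand d = 104,200 / 260 = 400.769 bags/day
Demand during lead time = 400.769 × 14 = 5,610.77
Reorder point = 5,610.77 → round up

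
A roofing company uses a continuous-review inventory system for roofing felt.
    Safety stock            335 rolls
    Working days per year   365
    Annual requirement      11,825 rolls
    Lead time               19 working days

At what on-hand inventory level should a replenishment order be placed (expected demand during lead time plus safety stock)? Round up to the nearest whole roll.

951 rolls

Daily demand d = 11,825 / 365 = 32.397 rolls/day
Demand during lead time = 32.397 × 19 = 615.55
Reorder point = 615.55 + 335 = 950.55 → round up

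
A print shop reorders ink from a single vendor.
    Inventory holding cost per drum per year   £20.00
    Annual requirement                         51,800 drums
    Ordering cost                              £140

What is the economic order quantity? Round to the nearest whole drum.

Optimal lot size Q* = (2 × 51,800 × £140 / £20)^½ ≈ 851.59

852 drums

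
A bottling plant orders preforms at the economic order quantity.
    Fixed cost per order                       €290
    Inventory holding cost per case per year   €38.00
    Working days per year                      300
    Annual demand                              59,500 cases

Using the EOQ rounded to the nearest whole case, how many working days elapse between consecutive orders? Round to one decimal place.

4.8 days

Q* = √(2·D·S / H) = √(2·59,500·290 / 38) = √908,157.9 ≈ 952.97 → Q = 953 cases
Cycle time = (working days × Q)/D = (300 × 953) / 59,500 = 4.805 days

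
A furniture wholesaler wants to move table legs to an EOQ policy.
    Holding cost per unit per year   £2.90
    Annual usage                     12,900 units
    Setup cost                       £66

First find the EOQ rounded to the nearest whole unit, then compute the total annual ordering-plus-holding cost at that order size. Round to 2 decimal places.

2DS/H = 2·12,900·66/2.9 = 587,172.41
EOQ = √587,172.41 ≈ 766.27 → Q = 766 units
Ordering: D/Q × S = 12,900/766 × £66 = £1,111.49
Holding:  Q/2 × H = 766/2 × £2.9 = £1,110.70
Total = £1,111.49 + £1,110.70 = £2,222.19

£2,222.19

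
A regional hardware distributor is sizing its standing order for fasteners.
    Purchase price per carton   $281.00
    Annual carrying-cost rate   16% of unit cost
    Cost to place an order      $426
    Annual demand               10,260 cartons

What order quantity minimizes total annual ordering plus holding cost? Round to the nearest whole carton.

Holding cost per carton per year: H = 16% × $281 = $44.9600
2DS/H = 2·10,260·426/44.96 = 194,428.83
EOQ = √194,428.83 ≈ 440.94

441 cartons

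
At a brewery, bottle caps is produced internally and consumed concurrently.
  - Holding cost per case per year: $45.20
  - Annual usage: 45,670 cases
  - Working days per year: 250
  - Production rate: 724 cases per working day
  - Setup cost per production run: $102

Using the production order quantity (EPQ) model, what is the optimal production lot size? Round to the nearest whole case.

525 cases

d = 45,670/250 = 182.6800 cases/day;  effective holding cost H(1 − d/p) = 45.2·(1 − 182.6800/724) = 33.79512
Q* = √(2DS / H_eff) = √(2·45,670·102 / 33.79512) ≈ 525.05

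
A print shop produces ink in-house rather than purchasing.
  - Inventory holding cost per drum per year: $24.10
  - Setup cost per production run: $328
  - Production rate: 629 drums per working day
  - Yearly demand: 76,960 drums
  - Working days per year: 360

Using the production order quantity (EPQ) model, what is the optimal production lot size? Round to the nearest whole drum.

1,781 drums

d = 76,960/360 = 213.7778 drums/day;  effective holding cost H(1 − d/p) = 24.1·(1 − 213.7778/629) = 15.90915
Q* = √(2DS / H_eff) = √(2·76,960·328 / 15.90915) ≈ 1,781.40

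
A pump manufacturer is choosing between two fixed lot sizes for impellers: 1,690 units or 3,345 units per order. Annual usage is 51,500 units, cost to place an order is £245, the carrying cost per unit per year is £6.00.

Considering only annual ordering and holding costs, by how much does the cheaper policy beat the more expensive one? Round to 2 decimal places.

£1,271.07

For each Q, cost = (D/Q)·S + (Q/2)·H.
TC(1,690) = (51,500/1,690)×245 + (1,690/2)×6 = £12,535.98
TC(3,345) = (51,500/3,345)×245 + (3,345/2)×6 = £13,807.05
Lots of 1,690 are cheaper by £1,271.07.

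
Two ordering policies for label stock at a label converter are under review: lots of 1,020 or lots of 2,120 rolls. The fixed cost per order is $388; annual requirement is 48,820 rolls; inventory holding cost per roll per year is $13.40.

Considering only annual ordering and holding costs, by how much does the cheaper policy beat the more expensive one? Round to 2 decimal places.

$2,265.76

TC(Q) = (D/Q)S + (Q/2)H
TC(1,020) = (48,820/1,020)×388 + (1,020/2)×13.4 = $25,404.75
TC(2,120) = (48,820/2,120)×388 + (2,120/2)×13.4 = $23,138.98
Lots of 2,120 are cheaper by $2,265.76.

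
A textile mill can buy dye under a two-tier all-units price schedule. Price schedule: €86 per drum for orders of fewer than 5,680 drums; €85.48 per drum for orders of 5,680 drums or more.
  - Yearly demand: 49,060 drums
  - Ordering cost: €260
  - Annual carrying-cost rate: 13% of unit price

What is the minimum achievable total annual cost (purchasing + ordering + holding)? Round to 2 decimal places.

H₁ = 13%×€86 = €11.1800;  H₂ = 13%×€85.48 = €11.1124
EOQ₁ = √(2×49,060×260/11.1800) = 1,510.58  (< 5,680, feasible at tier 1)
EOQ₂ = √(2×49,060×260/11.1124) = 1,515.17  (< 5,680 → use Q = 5,680 at tier-2 price)
TC(tier 1 (EOQ₁), Q≈1,510.6) = €4,236,048.32
TC(tier 2, Q≈5,680.0) = €4,227,453.72
Minimum at tier 2: €4,227,453.72

€4,227,453.72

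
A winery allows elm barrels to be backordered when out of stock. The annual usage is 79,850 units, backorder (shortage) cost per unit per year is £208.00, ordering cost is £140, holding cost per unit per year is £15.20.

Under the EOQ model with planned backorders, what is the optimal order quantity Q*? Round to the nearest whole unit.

1,256 units

Q* = √(2DS/H) · √((H + b)/b)
   = √(2 × 79,850 × 140 / 15.2) · √((15.2 + 208) / 208)
   = 1,212.815 × 1.0359 ≈ 1,256.35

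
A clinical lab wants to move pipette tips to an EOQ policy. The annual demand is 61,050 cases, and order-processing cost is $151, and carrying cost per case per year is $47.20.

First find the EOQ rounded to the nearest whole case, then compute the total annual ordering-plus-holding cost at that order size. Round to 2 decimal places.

$29,499.68

EOQ = √(2DS/H) = √(2 × 61,050 × 151 / 47.2)
    = √(390,616.53) ≈ 624.99 → Q = 625 cases
Orders/yr = 61,050/625 = 97.680; ordering cost = 97.680 × $151 = $14,749.68
Average inventory = 625/2 = 312.5; holding cost = 312.5 × $47.2 = $14,750.00
Total = $14,749.68 + $14,750.00 = $29,499.68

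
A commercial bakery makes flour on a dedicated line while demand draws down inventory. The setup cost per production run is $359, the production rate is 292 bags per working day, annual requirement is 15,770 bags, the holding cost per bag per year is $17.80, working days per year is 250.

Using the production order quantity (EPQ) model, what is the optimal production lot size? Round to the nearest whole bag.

901 bags

d = 15,770/250 = 63.0800 bags/day;  effective holding cost H(1 − d/p) = 17.8·(1 − 63.0800/292) = 13.95471
Q* = √(2DS / H_eff) = √(2·15,770·359 / 13.95471) ≈ 900.78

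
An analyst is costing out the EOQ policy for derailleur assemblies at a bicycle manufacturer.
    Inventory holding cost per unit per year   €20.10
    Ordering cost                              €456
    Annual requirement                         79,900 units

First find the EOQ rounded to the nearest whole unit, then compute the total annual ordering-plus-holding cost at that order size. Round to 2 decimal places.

€38,270.91

Optimal lot size Q* = (2 × 79,900 × €456 / €20.1)^½ ≈ 1,904.03 → Q = 1,904 units
Ordering: D/Q × S = 79,900/1,904 × €456 = €19,135.71
Holding:  Q/2 × H = 1,904/2 × €20.1 = €19,135.20
Total = €19,135.71 + €19,135.20 = €38,270.91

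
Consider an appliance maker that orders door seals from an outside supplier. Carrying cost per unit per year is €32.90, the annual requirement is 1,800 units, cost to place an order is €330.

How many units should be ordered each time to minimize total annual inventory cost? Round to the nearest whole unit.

Optimal lot size Q* = (2 × 1,800 × €330 / €32.9)^½ ≈ 190.02

190 units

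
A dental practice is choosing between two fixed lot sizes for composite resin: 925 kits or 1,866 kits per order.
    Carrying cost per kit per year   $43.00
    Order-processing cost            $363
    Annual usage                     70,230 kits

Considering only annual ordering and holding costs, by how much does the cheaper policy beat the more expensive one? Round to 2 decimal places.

For each Q, cost = (D/Q)·S + (Q/2)·H.
TC(925) = (70,230/925)×363 + (925/2)×43 = $47,448.03
TC(1,866) = (70,230/1,866)×363 + (1,866/2)×43 = $53,781.11
Lots of 925 are cheaper by $6,333.08.

$6,333.08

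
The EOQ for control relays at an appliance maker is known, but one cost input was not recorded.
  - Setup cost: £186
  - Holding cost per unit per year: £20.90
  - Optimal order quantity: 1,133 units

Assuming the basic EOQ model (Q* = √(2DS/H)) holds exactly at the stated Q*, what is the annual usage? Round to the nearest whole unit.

From Q* = √(2DS/H) ⇒ Q*² = 2DS/H.
D = Q²H / (2S) = 1,133² × 20.9 / (2 × 186) = 72,121.24

72,121 units per year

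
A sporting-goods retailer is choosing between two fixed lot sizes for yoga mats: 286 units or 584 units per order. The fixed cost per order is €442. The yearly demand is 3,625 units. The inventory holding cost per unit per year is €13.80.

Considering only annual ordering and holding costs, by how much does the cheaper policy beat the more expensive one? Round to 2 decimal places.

TC(Q) = (D/Q)S + (Q/2)H
TC(286) = (3,625/286)×442 + (286/2)×13.8 = €7,575.67
TC(584) = (3,625/584)×442 + (584/2)×13.8 = €6,773.18
Cheaper: Q = 584.  Difference = €802.49

€802.49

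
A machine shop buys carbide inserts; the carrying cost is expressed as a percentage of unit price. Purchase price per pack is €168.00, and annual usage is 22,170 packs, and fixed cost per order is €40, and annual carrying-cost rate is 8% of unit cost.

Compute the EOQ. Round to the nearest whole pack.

H = i·C = 0.08 × €168 = €13.4400 per pack-year
Q* = √(2·D·S / H) = √(2·22,170·40 / 13.44) = √131,964.3 ≈ 363.27

363 packs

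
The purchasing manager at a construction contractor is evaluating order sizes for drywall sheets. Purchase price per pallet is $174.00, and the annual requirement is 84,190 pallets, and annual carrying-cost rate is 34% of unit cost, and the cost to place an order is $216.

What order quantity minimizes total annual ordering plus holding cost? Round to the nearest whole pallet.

784 pallets

H = i·C = 0.34 × $174 = $59.1600 per pallet-year
Q* = √(2·D·S / H) = √(2·84,190·216 / 59.16) = √614,774.8 ≈ 784.08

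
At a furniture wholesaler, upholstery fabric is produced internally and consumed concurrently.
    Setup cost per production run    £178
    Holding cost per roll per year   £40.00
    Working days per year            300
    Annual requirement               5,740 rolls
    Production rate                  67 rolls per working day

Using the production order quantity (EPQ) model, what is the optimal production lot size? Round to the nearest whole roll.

d = 5,740/300 = 19.1333 rolls/day;  effective holding cost H(1 − d/p) = 40·(1 − 19.1333/67) = 28.57711
Q* = √(2DS / H_eff) = √(2·5,740·178 / 28.57711) ≈ 267.41

267 rolls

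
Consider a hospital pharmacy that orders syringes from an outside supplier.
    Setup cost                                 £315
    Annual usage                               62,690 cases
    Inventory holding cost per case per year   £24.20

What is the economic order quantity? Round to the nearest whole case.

Optimal lot size Q* = (2 × 62,690 × £315 / £24.2)^½ ≈ 1,277.50

1,278 cases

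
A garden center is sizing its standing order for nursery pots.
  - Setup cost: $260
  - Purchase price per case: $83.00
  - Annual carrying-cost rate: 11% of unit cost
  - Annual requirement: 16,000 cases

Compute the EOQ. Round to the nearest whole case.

955 cases

Holding cost per case per year: H = 11% × $83 = $9.1300
Q* = √(2·D·S / H) = √(2·16,000·260 / 9.13) = √911,281.5 ≈ 954.61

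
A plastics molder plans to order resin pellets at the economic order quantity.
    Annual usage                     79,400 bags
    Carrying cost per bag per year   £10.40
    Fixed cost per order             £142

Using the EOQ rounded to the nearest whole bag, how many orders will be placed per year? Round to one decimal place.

53.9 orders per year

Optimal lot size Q* = (2 × 79,400 × £142 / £10.4)^½ ≈ 1,472.49 → Q = 1,472
Orders per year = D/Q = 79,400 / 1,472 = 53.940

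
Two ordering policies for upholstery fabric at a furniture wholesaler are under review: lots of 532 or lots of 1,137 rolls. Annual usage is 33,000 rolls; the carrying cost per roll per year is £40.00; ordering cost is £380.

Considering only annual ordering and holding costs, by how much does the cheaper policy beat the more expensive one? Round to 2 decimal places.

£442.40

Annual cost at Q: ordering D·S/Q plus holding Q·H/2.
TC(532) = (33,000/532)×380 + (532/2)×40 = £34,211.43
TC(1,137) = (33,000/1,137)×380 + (1,137/2)×40 = £33,769.02
Lots of 1,137 are cheaper by £442.40.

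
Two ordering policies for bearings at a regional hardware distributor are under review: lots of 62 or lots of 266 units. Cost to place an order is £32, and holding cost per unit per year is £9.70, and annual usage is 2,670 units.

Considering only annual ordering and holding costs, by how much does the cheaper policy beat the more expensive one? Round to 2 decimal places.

£67.46

Annual cost at Q: ordering D·S/Q plus holding Q·H/2.
TC(62) = (2,670/62)×32 + (62/2)×9.7 = £1,678.76
TC(266) = (2,670/266)×32 + (266/2)×9.7 = £1,611.30
Lots of 266 are cheaper by £67.46.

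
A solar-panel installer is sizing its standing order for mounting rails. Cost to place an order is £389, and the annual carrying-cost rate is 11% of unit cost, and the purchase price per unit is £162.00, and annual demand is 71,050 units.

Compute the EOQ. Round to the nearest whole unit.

1,761 units

Carrying cost H = £162 × 11% = £17.8200/unit/yr
EOQ = √(2DS/H) = √(2 × 71,050 × 389 / 17.82)
    = √(3,101,958.47) ≈ 1,761.24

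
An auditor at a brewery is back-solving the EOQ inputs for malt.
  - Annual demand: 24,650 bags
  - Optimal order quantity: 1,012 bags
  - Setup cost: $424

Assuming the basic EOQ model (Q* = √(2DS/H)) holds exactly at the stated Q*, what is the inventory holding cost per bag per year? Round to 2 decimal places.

From Q* = √(2DS/H) ⇒ Q*² = 2DS/H.
H = 2DS / Q² = 2 × 24,650 × 424 / 1,012² = 20.4104

$20.41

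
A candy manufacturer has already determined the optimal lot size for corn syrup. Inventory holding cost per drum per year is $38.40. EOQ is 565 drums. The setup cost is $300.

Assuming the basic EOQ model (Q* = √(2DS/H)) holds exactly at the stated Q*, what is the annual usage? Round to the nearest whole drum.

EOQ relation: Q² = 2DS/H, so rearrange for the unknown.
D = Q²H / (2S) = 565² × 38.4 / (2 × 300) = 20,430.40

20,430 drums per year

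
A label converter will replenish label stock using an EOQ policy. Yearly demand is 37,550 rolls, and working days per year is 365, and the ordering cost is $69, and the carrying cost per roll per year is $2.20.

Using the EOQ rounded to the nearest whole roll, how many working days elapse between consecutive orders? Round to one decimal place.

14.9 days

Optimal lot size Q* = (2 × 37,550 × $69 / $2.2)^½ ≈ 1,534.73 → Q = 1,535 rolls
T = Q/D × 365 days = 1,535/37,550 × 365 = 14.921 days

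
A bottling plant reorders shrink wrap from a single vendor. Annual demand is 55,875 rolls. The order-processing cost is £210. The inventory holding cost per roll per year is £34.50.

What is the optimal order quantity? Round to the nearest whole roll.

825 rolls

Optimal lot size Q* = (2 × 55,875 × £210 / £34.5)^½ ≈ 824.75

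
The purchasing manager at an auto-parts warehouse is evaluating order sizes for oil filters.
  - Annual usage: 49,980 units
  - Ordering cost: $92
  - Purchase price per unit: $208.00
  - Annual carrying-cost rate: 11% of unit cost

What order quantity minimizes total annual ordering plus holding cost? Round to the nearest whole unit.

Holding cost per unit per year: H = 11% × $208 = $22.8800
Optimal lot size Q* = (2 × 49,980 × $92 / $22.88)^½ ≈ 633.99

634 units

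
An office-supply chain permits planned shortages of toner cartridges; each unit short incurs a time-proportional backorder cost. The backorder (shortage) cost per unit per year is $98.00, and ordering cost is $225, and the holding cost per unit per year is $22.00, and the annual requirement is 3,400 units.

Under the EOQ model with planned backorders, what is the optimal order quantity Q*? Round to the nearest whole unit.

Q* = √(2DS/H) · √((H + b)/b)
   = √(2 × 3,400 × 225 / 22) · √((22 + 98) / 98)
   = 263.715 × 1.1066 ≈ 291.82

292 units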